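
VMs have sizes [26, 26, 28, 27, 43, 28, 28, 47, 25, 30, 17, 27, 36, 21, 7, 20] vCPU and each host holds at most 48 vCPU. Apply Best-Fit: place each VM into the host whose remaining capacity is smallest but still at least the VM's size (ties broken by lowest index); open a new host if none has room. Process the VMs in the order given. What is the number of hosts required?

Put 26 vCPU in host 1; 22 vCPU remain.
Put 26 vCPU in host 2; 22 vCPU remain.
Put 28 vCPU in host 3; 20 vCPU remain.
Put 27 vCPU in host 4; 21 vCPU remain.
Put 43 vCPU in host 5; 5 vCPU remain.
Put 28 vCPU in host 6; 20 vCPU remain.
Put 28 vCPU in host 7; 20 vCPU remain.
Put 47 vCPU in host 8; 1 vCPU remain.
Put 25 vCPU in host 9; 23 vCPU remain.
Put 30 vCPU in host 10; 18 vCPU remain.
Put 17 vCPU in host 10; 1 vCPU remain.
Put 27 vCPU in host 11; 21 vCPU remain.
Put 36 vCPU in host 12; 12 vCPU remain.
Put 21 vCPU in host 4; 0 vCPU remain.
Put 7 vCPU in host 12; 5 vCPU remain.
Put 20 vCPU in host 3; 0 vCPU remain.
Final hosts: [26] [26] [28,20] [27,21] [43] [28] [28] [47] [25] [30,17] [27] [36,7].

12 hosts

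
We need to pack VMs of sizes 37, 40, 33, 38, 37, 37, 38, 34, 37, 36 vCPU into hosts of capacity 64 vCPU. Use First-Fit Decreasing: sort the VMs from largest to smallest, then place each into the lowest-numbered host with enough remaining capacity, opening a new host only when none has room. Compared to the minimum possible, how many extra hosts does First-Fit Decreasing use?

First-Fit Decreasing: [40] [38] [38] [37] [37] [37] [37] [36] [34] [33] → 10 hosts.
10 VMs exceed 32 vCPU (half the capacity), and no two of those can share a host, so at least 10 hosts are needed.
So 10 is already optimal.

0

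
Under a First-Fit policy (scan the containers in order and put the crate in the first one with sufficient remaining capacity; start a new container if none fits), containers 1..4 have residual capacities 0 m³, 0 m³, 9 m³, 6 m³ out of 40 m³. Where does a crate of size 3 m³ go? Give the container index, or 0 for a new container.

3

Containers with room: container 3 (9 m³), container 4 (6 m³).
The first with room is container 3.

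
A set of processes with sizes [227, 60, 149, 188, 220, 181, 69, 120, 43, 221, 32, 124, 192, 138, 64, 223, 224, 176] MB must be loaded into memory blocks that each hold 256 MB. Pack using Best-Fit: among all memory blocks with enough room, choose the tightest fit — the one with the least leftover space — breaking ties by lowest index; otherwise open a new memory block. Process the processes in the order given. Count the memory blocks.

12

227 MB → memory block 1 (remaining 29 MB)
60 MB → memory block 2 (remaining 196 MB)
149 MB → memory block 2 (remaining 47 MB)
188 MB → memory block 3 (remaining 68 MB)
220 MB → memory block 4 (remaining 36 MB)
181 MB → memory block 5 (remaining 75 MB)
69 MB → memory block 5 (remaining 6 MB)
120 MB → memory block 6 (remaining 136 MB)
43 MB → memory block 2 (remaining 4 MB)
221 MB → memory block 7 (remaining 35 MB)
32 MB → memory block 7 (remaining 3 MB)
124 MB → memory block 6 (remaining 12 MB)
192 MB → memory block 8 (remaining 64 MB)
138 MB → memory block 9 (remaining 118 MB)
64 MB → memory block 8 (remaining 0 MB)
223 MB → memory block 10 (remaining 33 MB)
224 MB → memory block 11 (remaining 32 MB)
176 MB → memory block 12 (remaining 80 MB)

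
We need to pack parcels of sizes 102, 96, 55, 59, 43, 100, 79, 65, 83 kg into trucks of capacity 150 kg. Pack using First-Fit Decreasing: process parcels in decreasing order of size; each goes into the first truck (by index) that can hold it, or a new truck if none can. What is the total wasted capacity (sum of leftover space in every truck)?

218

Sorted descending: 102, 100, 96, 83, 79, 65, 59, 55, 43.
102 kg → truck 1 (remaining 48 kg)
100 kg → truck 2 (remaining 50 kg)
96 kg → truck 3 (remaining 54 kg)
83 kg → truck 4 (remaining 67 kg)
79 kg → truck 5 (remaining 71 kg)
65 kg → truck 4 (remaining 2 kg)
59 kg → truck 5 (remaining 12 kg)
55 kg → truck 6 (remaining 95 kg)
43 kg → truck 1 (remaining 5 kg)
6 trucks × 150 kg = 900 kg; used 682 kg; unused 218 kg.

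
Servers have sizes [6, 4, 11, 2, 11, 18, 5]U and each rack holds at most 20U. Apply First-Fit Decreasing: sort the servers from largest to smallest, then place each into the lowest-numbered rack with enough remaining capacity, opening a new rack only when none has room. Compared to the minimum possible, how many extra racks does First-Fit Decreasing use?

0

First-Fit Decreasing: [18,2] [11,6] [11,5,4] → 3 racks.
Total size 57U; any packing needs at least ⌈57/20⌉ = 3 racks.
So 3 is already optimal.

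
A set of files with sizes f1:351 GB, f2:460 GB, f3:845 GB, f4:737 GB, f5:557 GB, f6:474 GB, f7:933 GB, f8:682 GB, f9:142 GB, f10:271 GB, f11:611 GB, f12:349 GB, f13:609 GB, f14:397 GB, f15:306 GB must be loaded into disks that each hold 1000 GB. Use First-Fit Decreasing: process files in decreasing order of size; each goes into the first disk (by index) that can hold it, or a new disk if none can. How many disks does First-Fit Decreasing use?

9 disks

Sorted descending: 933, 845, 737, 682, 611, 609, 557, 474, 460, 397, 351, 349, 306, 271, 142.
933 GB → disk 1 (remaining 67 GB)
845 GB → disk 2 (remaining 155 GB)
737 GB → disk 3 (remaining 263 GB)
682 GB → disk 4 (remaining 318 GB)
611 GB → disk 5 (remaining 389 GB)
609 GB → disk 6 (remaining 391 GB)
557 GB → disk 7 (remaining 443 GB)
474 GB → disk 8 (remaining 526 GB)
460 GB → disk 8 (remaining 66 GB)
397 GB → disk 7 (remaining 46 GB)
351 GB → disk 5 (remaining 38 GB)
349 GB → disk 6 (remaining 42 GB)
306 GB → disk 4 (remaining 12 GB)
271 GB → disk 9 (remaining 729 GB)
142 GB → disk 2 (remaining 13 GB)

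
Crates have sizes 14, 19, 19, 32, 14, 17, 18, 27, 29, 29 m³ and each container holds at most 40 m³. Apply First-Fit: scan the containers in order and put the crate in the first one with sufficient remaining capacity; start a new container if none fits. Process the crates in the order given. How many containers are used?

7

container 1: place 14 m³, 26 m³ left
container 1: place 19 m³, 7 m³ left
container 2: place 19 m³, 21 m³ left
container 3: place 32 m³, 8 m³ left
container 2: place 14 m³, 7 m³ left
container 4: place 17 m³, 23 m³ left
container 4: place 18 m³, 5 m³ left
container 5: place 27 m³, 13 m³ left
container 6: place 29 m³, 11 m³ left
container 7: place 29 m³, 11 m³ left
Final containers: [14,19] [19,14] [32] [17,18] [27] [29] [29].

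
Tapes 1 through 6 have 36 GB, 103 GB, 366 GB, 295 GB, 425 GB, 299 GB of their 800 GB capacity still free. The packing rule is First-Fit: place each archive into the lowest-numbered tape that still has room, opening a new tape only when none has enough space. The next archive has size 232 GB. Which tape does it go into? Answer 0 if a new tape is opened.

3

Tapes with room: tape 3 (366 GB), tape 4 (295 GB), tape 5 (425 GB), tape 6 (299 GB).
The first with room is tape 3.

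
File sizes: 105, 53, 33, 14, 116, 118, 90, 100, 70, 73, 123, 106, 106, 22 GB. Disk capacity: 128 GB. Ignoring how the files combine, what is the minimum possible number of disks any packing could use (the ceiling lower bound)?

Total size = 105 + 53 + 33 + 14 + 116 + 118 + 90 + 100 + 70 + 73 + 123 + 106 + 106 + 22 = 1129 GB.
⌈1129 / 128⌉ = 9.

9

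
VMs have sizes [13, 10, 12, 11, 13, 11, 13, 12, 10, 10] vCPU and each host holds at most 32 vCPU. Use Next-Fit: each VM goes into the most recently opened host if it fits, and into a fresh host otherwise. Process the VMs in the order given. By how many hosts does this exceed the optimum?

1

Next-Fit: [13,10] [12,11] [13,11] [13,12] [10,10] → 5 hosts.
Total size 115 vCPU; any packing needs at least ⌈115/32⌉ = 4 hosts.
An optimal packing achieves that bound: [13,13] [13,12] [12,10,10] [11,11,10] → 4 hosts.
Excess: 5 − 4 = 1.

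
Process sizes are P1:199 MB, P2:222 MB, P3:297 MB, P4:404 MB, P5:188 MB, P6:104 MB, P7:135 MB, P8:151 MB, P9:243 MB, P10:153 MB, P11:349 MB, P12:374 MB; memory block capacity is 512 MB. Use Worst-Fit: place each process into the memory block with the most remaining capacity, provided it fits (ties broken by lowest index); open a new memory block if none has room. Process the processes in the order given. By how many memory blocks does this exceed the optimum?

1

Worst-Fit: [199,222] [297,188] [404,104] [135,151] [243,153] [349] [374] → 7 memory blocks.
Total size 2819 MB; any packing needs at least ⌈2819/512⌉ = 6 memory blocks.
An optimal packing achieves that bound: [404,104] [374,135] [349,153] [297,199] [243,222] [188,151] → 6 memory blocks.
Excess: 7 − 6 = 1.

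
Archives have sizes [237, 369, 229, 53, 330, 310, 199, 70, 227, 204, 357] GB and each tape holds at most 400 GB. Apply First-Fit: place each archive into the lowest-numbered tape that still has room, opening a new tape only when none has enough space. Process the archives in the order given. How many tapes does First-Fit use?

9

237 GB → tape 1 (remaining 163 GB)
369 GB → tape 2 (remaining 31 GB)
229 GB → tape 3 (remaining 171 GB)
53 GB → tape 1 (remaining 110 GB)
330 GB → tape 4 (remaining 70 GB)
310 GB → tape 5 (remaining 90 GB)
199 GB → tape 6 (remaining 201 GB)
70 GB → tape 1 (remaining 40 GB)
227 GB → tape 7 (remaining 173 GB)
204 GB → tape 8 (remaining 196 GB)
357 GB → tape 9 (remaining 43 GB)
Final tapes: [237,53,70] [369] [229] [330] [310] [199] [227] [204] [357].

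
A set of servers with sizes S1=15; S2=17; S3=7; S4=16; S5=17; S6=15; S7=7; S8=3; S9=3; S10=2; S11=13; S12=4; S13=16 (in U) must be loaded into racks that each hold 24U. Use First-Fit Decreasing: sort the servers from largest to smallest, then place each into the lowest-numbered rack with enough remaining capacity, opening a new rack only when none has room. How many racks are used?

Sorted descending: 17, 17, 16, 16, 15, 15, 13, 7, 7, 4, 3, 3, 2.
Put 17U in rack 1; 7U remain.
Put 17U in rack 2; 7U remain.
Put 16U in rack 3; 8U remain.
Put 16U in rack 4; 8U remain.
Put 15U in rack 5; 9U remain.
Put 15U in rack 6; 9U remain.
Put 13U in rack 7; 11U remain.
Put 7U in rack 1; 0U remain.
Put 7U in rack 2; 0U remain.
Put 4U in rack 3; 4U remain.
Put 3U in rack 3; 1U remain.
Put 3U in rack 4; 5U remain.
Put 2U in rack 4; 3U remain.
Final racks: [17,7] [17,7] [16,4,3] [16,3,2] [15] [15] [13].

7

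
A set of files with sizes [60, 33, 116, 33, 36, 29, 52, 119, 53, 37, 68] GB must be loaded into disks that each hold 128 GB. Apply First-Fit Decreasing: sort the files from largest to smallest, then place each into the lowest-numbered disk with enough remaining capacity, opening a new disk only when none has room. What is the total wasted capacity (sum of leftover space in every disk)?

Sorted descending: 119, 116, 68, 60, 53, 52, 37, 36, 33, 33, 29.
119 GB → disk 1 (remaining 9 GB)
116 GB → disk 2 (remaining 12 GB)
68 GB → disk 3 (remaining 60 GB)
60 GB → disk 3 (remaining 0 GB)
53 GB → disk 4 (remaining 75 GB)
52 GB → disk 4 (remaining 23 GB)
37 GB → disk 5 (remaining 91 GB)
36 GB → disk 5 (remaining 55 GB)
33 GB → disk 5 (remaining 22 GB)
33 GB → disk 6 (remaining 95 GB)
29 GB → disk 6 (remaining 66 GB)
6 disks × 128 GB = 768 GB; used 636 GB; unused 132 GB.

132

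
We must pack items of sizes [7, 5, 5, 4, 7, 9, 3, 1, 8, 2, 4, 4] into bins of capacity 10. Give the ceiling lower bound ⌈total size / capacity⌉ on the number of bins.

6

Total size = 7 + 5 + 5 + 4 + 7 + 9 + 3 + 1 + 8 + 2 + 4 + 4 = 59.
⌈59 / 10⌉ = 6.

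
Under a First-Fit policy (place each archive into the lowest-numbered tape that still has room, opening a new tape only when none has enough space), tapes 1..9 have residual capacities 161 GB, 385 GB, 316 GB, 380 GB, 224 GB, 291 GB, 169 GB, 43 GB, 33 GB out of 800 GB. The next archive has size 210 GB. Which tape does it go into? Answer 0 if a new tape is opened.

Tapes with room: tape 2 (385 GB), tape 3 (316 GB), tape 4 (380 GB), tape 5 (224 GB), tape 6 (291 GB).
The first with room is tape 2.

2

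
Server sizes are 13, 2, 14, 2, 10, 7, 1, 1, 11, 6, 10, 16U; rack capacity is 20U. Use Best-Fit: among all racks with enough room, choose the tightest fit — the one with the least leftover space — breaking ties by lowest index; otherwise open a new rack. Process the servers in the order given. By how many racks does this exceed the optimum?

Best-Fit: [13,2,2,1,1] [14,6] [10,7] [11] [10] [16] → 6 racks.
Total size 93U; any packing needs at least ⌈93/20⌉ = 5 racks.
An optimal packing achieves that bound: [16,2,2] [14,6] [13,7] [11,1,1] [10,10] → 5 racks.
Excess: 6 − 5 = 1.

1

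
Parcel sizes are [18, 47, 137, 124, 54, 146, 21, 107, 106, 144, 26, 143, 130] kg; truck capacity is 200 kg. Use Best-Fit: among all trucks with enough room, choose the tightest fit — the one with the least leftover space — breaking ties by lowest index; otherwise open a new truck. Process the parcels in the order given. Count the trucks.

8

18 kg → truck 1 (remaining 182 kg)
47 kg → truck 1 (remaining 135 kg)
137 kg → truck 2 (remaining 63 kg)
124 kg → truck 1 (remaining 11 kg)
54 kg → truck 2 (remaining 9 kg)
146 kg → truck 3 (remaining 54 kg)
21 kg → truck 3 (remaining 33 kg)
107 kg → truck 4 (remaining 93 kg)
106 kg → truck 5 (remaining 94 kg)
144 kg → truck 6 (remaining 56 kg)
26 kg → truck 3 (remaining 7 kg)
143 kg → truck 7 (remaining 57 kg)
130 kg → truck 8 (remaining 70 kg)
Final trucks: [18,47,124] [137,54] [146,21,26] [107] [106] [144] [143] [130].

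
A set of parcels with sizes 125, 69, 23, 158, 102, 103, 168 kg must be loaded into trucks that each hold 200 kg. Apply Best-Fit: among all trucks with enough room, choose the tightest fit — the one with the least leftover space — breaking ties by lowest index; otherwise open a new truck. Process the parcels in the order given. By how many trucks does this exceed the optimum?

0

Best-Fit: [125,69] [23,158] [102] [103] [168] → 5 trucks.
5 parcels exceed 100 kg (half the capacity), and no two of those can share a truck, so at least 5 trucks are needed.
So 5 is already optimal.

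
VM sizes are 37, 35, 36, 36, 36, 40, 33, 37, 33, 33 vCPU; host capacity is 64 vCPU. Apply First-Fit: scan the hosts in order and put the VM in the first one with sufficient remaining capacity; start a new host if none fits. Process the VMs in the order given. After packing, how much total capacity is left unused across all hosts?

host 1: place 37 vCPU, 27 vCPU left
host 2: place 35 vCPU, 29 vCPU left
host 3: place 36 vCPU, 28 vCPU left
host 4: place 36 vCPU, 28 vCPU left
host 5: place 36 vCPU, 28 vCPU left
host 6: place 40 vCPU, 24 vCPU left
host 7: place 33 vCPU, 31 vCPU left
host 8: place 37 vCPU, 27 vCPU left
host 9: place 33 vCPU, 31 vCPU left
host 10: place 33 vCPU, 31 vCPU left
10 hosts × 64 vCPU = 640 vCPU; used 356 vCPU; unused 284 vCPU.

284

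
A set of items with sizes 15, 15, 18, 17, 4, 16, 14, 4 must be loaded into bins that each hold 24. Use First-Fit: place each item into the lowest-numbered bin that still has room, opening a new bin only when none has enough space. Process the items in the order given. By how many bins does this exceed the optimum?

First-Fit: [15,4,4] [15] [18] [17] [16] [14] → 6 bins.
6 items exceed 12 (half the capacity), and no two of those can share a bin, so at least 6 bins are needed.
So 6 is already optimal.

0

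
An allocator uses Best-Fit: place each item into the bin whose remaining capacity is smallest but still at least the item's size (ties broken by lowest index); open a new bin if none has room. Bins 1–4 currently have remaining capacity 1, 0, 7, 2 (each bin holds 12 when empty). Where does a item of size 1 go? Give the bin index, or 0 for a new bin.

Bins with room: bin 1 (1), bin 3 (7), bin 4 (2).
Tightest fit is bin 1 with 1 free.

1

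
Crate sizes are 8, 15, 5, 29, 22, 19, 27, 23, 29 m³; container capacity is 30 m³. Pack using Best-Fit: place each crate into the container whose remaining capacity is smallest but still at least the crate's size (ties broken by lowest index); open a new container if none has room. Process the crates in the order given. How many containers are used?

7

Put 8 m³ in container 1; 22 m³ remain.
Put 15 m³ in container 1; 7 m³ remain.
Put 5 m³ in container 1; 2 m³ remain.
Put 29 m³ in container 2; 1 m³ remain.
Put 22 m³ in container 3; 8 m³ remain.
Put 19 m³ in container 4; 11 m³ remain.
Put 27 m³ in container 5; 3 m³ remain.
Put 23 m³ in container 6; 7 m³ remain.
Put 29 m³ in container 7; 1 m³ remain.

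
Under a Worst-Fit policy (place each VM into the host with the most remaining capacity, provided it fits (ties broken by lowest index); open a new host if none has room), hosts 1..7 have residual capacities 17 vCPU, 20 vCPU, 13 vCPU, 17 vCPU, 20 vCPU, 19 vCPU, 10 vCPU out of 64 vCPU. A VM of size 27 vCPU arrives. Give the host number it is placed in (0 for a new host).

No host has ≥ 27 vCPU free, so a new host is opened.

0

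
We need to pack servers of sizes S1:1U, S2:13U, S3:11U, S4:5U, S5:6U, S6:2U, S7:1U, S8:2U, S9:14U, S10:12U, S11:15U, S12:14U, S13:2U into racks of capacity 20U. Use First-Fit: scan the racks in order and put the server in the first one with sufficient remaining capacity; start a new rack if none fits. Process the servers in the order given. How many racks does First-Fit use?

6 racks

rack 1: place S1 (1U), 19U left
rack 1: place S2 (13U), 6U left
rack 2: place S3 (11U), 9U left
rack 1: place S4 (5U), 1U left
rack 2: place S5 (6U), 3U left
rack 2: place S6 (2U), 1U left
rack 1: place S7 (1U), 0U left
rack 3: place S8 (2U), 18U left
rack 3: place S9 (14U), 4U left
rack 4: place S10 (12U), 8U left
rack 5: place S11 (15U), 5U left
rack 6: place S12 (14U), 6U left
rack 3: place S13 (2U), 2U left
Final racks: [1,13,5,1] [11,6,2] [2,14,2] [12] [15] [14].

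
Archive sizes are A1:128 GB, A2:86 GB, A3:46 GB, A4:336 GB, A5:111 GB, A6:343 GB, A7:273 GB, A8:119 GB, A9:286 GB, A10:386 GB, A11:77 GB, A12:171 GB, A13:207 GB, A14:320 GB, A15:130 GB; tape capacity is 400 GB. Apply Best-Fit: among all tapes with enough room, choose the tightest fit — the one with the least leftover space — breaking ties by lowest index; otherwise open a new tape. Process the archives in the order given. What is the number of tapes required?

A1 (128 GB) → tape 1 (remaining 272 GB)
A2 (86 GB) → tape 1 (remaining 186 GB)
A3 (46 GB) → tape 1 (remaining 140 GB)
A4 (336 GB) → tape 2 (remaining 64 GB)
A5 (111 GB) → tape 1 (remaining 29 GB)
A6 (343 GB) → tape 3 (remaining 57 GB)
A7 (273 GB) → tape 4 (remaining 127 GB)
A8 (119 GB) → tape 4 (remaining 8 GB)
A9 (286 GB) → tape 5 (remaining 114 GB)
A10 (386 GB) → tape 6 (remaining 14 GB)
A11 (77 GB) → tape 5 (remaining 37 GB)
A12 (171 GB) → tape 7 (remaining 229 GB)
A13 (207 GB) → tape 7 (remaining 22 GB)
A14 (320 GB) → tape 8 (remaining 80 GB)
A15 (130 GB) → tape 9 (remaining 270 GB)

9 tapes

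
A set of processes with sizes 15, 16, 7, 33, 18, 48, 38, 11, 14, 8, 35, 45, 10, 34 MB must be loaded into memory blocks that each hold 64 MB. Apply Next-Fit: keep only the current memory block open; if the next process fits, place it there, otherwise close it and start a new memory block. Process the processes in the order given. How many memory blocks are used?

7

Put 15 MB in memory block 1; 49 MB remain.
Put 16 MB in memory block 1; 33 MB remain.
Put 7 MB in memory block 1; 26 MB remain.
Put 33 MB in memory block 2; 31 MB remain.
Put 18 MB in memory block 2; 13 MB remain.
Put 48 MB in memory block 3; 16 MB remain.
Put 38 MB in memory block 4; 26 MB remain.
Put 11 MB in memory block 4; 15 MB remain.
Put 14 MB in memory block 4; 1 MB remain.
Put 8 MB in memory block 5; 56 MB remain.
Put 35 MB in memory block 5; 21 MB remain.
Put 45 MB in memory block 6; 19 MB remain.
Put 10 MB in memory block 6; 9 MB remain.
Put 34 MB in memory block 7; 30 MB remain.
Final memory blocks: [15,16,7] [33,18] [48] [38,11,14] [8,35] [45,10] [34].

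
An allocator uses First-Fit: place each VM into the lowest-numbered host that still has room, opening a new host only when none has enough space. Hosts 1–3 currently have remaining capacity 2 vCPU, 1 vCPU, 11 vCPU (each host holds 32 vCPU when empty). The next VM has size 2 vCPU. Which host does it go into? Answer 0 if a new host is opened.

Hosts with room: host 1 (2 vCPU), host 3 (11 vCPU).
The first with room is host 1.

1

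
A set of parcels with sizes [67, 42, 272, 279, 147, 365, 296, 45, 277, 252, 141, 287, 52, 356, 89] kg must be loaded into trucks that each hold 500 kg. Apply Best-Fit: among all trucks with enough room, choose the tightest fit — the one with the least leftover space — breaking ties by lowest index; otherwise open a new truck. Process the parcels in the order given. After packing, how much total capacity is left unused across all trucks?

1033

Put 67 kg in truck 1; 433 kg remain.
Put 42 kg in truck 1; 391 kg remain.
Put 272 kg in truck 1; 119 kg remain.
Put 279 kg in truck 2; 221 kg remain.
Put 147 kg in truck 2; 74 kg remain.
Put 365 kg in truck 3; 135 kg remain.
Put 296 kg in truck 4; 204 kg remain.
Put 45 kg in truck 2; 29 kg remain.
Put 277 kg in truck 5; 223 kg remain.
Put 252 kg in truck 6; 248 kg remain.
Put 141 kg in truck 4; 63 kg remain.
Put 287 kg in truck 7; 213 kg remain.
Put 52 kg in truck 4; 11 kg remain.
Put 356 kg in truck 8; 144 kg remain.
Put 89 kg in truck 1; 30 kg remain.
8 trucks × 500 kg = 4000 kg; used 2967 kg; unused 1033 kg.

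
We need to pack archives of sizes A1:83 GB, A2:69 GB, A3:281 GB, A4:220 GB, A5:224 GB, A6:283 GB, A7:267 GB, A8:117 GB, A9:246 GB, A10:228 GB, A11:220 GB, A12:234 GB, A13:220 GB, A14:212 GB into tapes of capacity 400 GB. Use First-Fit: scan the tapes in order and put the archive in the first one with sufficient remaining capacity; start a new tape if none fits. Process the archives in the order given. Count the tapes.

11

Put A1 (83 GB) in tape 1; 317 GB remain.
Put A2 (69 GB) in tape 1; 248 GB remain.
Put A3 (281 GB) in tape 2; 119 GB remain.
Put A4 (220 GB) in tape 1; 28 GB remain.
Put A5 (224 GB) in tape 3; 176 GB remain.
Put A6 (283 GB) in tape 4; 117 GB remain.
Put A7 (267 GB) in tape 5; 133 GB remain.
Put A8 (117 GB) in tape 2; 2 GB remain.
Put A9 (246 GB) in tape 6; 154 GB remain.
Put A10 (228 GB) in tape 7; 172 GB remain.
Put A11 (220 GB) in tape 8; 180 GB remain.
Put A12 (234 GB) in tape 9; 166 GB remain.
Put A13 (220 GB) in tape 10; 180 GB remain.
Put A14 (212 GB) in tape 11; 188 GB remain.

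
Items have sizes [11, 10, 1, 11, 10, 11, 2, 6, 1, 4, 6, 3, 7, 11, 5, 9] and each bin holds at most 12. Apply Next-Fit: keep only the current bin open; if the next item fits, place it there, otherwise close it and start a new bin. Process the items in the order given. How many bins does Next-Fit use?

11

bin 1: place 11, 1 left
bin 2: place 10, 2 left
bin 2: place 1, 1 left
bin 3: place 11, 1 left
bin 4: place 10, 2 left
bin 5: place 11, 1 left
bin 6: place 2, 10 left
bin 6: place 6, 4 left
bin 6: place 1, 3 left
bin 7: place 4, 8 left
bin 7: place 6, 2 left
bin 8: place 3, 9 left
bin 8: place 7, 2 left
bin 9: place 11, 1 left
bin 10: place 5, 7 left
bin 11: place 9, 3 left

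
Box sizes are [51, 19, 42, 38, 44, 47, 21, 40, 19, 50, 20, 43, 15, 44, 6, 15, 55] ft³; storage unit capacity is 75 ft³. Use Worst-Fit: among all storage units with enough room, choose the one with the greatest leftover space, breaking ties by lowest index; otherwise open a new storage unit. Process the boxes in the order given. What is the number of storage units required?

51 ft³ → storage unit 1 (remaining 24 ft³)
19 ft³ → storage unit 1 (remaining 5 ft³)
42 ft³ → storage unit 2 (remaining 33 ft³)
38 ft³ → storage unit 3 (remaining 37 ft³)
44 ft³ → storage unit 4 (remaining 31 ft³)
47 ft³ → storage unit 5 (remaining 28 ft³)
21 ft³ → storage unit 3 (remaining 16 ft³)
40 ft³ → storage unit 6 (remaining 35 ft³)
19 ft³ → storage unit 6 (remaining 16 ft³)
50 ft³ → storage unit 7 (remaining 25 ft³)
20 ft³ → storage unit 2 (remaining 13 ft³)
43 ft³ → storage unit 8 (remaining 32 ft³)
15 ft³ → storage unit 8 (remaining 17 ft³)
44 ft³ → storage unit 9 (remaining 31 ft³)
6 ft³ → storage unit 4 (remaining 25 ft³)
15 ft³ → storage unit 9 (remaining 16 ft³)
55 ft³ → storage unit 10 (remaining 20 ft³)

10 storage units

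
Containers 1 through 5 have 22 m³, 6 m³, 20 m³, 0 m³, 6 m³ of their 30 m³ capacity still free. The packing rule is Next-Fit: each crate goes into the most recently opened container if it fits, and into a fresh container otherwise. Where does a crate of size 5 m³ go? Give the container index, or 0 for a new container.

Next-Fit only looks at container 5, which has 6 m³ free.
5 m³ fits there.

5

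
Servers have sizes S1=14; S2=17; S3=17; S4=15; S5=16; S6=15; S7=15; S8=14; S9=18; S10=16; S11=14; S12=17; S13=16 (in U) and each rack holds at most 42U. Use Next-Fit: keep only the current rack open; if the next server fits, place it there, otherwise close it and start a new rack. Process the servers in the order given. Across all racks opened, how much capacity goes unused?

rack 1: place S1 (14U), 28U left
rack 1: place S2 (17U), 11U left
rack 2: place S3 (17U), 25U left
rack 2: place S4 (15U), 10U left
rack 3: place S5 (16U), 26U left
rack 3: place S6 (15U), 11U left
rack 4: place S7 (15U), 27U left
rack 4: place S8 (14U), 13U left
rack 5: place S9 (18U), 24U left
rack 5: place S10 (16U), 8U left
rack 6: place S11 (14U), 28U left
rack 6: place S12 (17U), 11U left
rack 7: place S13 (16U), 26U left
7 racks × 42U = 294U; used 204U; unused 90U.

90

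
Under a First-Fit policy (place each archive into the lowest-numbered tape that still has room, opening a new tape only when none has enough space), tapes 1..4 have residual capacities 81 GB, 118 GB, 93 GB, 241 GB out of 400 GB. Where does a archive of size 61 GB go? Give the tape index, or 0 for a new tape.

1

Tapes with room: tape 1 (81 GB), tape 2 (118 GB), tape 3 (93 GB), tape 4 (241 GB).
The first with room is tape 1.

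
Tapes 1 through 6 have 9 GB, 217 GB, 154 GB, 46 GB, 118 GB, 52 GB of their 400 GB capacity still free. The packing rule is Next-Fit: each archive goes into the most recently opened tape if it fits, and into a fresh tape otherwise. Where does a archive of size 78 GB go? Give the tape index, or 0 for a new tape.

0

Next-Fit only looks at tape 6, which has 52 GB free.
78 GB does not fit, so a new tape is opened.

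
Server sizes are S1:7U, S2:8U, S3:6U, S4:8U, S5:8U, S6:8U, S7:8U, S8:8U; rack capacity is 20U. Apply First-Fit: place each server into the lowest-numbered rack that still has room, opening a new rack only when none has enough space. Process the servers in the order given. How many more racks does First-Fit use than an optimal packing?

0

First-Fit: [7,8] [6,8] [8,8] [8,8] → 4 racks.
Total size 61U; any packing needs at least ⌈61/20⌉ = 4 racks.
So 4 is already optimal.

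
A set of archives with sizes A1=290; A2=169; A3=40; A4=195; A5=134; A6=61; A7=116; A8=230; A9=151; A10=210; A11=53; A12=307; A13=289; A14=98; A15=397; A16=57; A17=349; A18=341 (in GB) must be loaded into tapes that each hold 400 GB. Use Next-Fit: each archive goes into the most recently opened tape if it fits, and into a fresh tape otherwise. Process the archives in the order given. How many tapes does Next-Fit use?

A1 (290 GB) → tape 1 (remaining 110 GB)
A2 (169 GB) → tape 2 (remaining 231 GB)
A3 (40 GB) → tape 2 (remaining 191 GB)
A4 (195 GB) → tape 3 (remaining 205 GB)
A5 (134 GB) → tape 3 (remaining 71 GB)
A6 (61 GB) → tape 3 (remaining 10 GB)
A7 (116 GB) → tape 4 (remaining 284 GB)
A8 (230 GB) → tape 4 (remaining 54 GB)
A9 (151 GB) → tape 5 (remaining 249 GB)
A10 (210 GB) → tape 5 (remaining 39 GB)
A11 (53 GB) → tape 6 (remaining 347 GB)
A12 (307 GB) → tape 6 (remaining 40 GB)
A13 (289 GB) → tape 7 (remaining 111 GB)
A14 (98 GB) → tape 7 (remaining 13 GB)
A15 (397 GB) → tape 8 (remaining 3 GB)
A16 (57 GB) → tape 9 (remaining 343 GB)
A17 (349 GB) → tape 10 (remaining 51 GB)
A18 (341 GB) → tape 11 (remaining 59 GB)
Final tapes: [290] [169,40] [195,134,61] [116,230] [151,210] [53,307] [289,98] [397] [57] [349] [341].

11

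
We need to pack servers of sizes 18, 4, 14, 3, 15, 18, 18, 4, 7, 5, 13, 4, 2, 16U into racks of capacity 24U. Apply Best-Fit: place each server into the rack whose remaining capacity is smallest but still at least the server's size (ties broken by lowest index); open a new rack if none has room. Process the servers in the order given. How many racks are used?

rack 1: place 18U, 6U left
rack 1: place 4U, 2U left
rack 2: place 14U, 10U left
rack 2: place 3U, 7U left
rack 3: place 15U, 9U left
rack 4: place 18U, 6U left
rack 5: place 18U, 6U left
rack 4: place 4U, 2U left
rack 2: place 7U, 0U left
rack 5: place 5U, 1U left
rack 6: place 13U, 11U left
rack 3: place 4U, 5U left
rack 1: place 2U, 0U left
rack 7: place 16U, 8U left
Final racks: [18,4,2] [14,3,7] [15,4] [18,4] [18,5] [13] [16].

7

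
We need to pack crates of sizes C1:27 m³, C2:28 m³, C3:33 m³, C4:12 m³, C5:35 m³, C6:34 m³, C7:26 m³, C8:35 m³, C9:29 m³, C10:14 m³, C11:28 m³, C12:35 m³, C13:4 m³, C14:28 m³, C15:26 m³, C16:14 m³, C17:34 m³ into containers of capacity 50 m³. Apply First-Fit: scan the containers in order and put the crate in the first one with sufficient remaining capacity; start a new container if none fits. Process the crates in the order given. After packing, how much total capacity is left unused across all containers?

208

container 1: place C1 (27 m³), 23 m³ left
container 2: place C2 (28 m³), 22 m³ left
container 3: place C3 (33 m³), 17 m³ left
container 1: place C4 (12 m³), 11 m³ left
container 4: place C5 (35 m³), 15 m³ left
container 5: place C6 (34 m³), 16 m³ left
container 6: place C7 (26 m³), 24 m³ left
container 7: place C8 (35 m³), 15 m³ left
container 8: place C9 (29 m³), 21 m³ left
container 2: place C10 (14 m³), 8 m³ left
container 9: place C11 (28 m³), 22 m³ left
container 10: place C12 (35 m³), 15 m³ left
container 1: place C13 (4 m³), 7 m³ left
container 11: place C14 (28 m³), 22 m³ left
container 12: place C15 (26 m³), 24 m³ left
container 3: place C16 (14 m³), 3 m³ left
container 13: place C17 (34 m³), 16 m³ left
13 containers × 50 m³ = 650 m³; used 442 m³; unused 208 m³.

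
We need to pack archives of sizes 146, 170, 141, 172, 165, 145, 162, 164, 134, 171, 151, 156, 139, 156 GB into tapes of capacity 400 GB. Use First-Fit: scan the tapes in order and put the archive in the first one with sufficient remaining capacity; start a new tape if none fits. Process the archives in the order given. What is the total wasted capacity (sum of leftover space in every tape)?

Put 146 GB in tape 1; 254 GB remain.
Put 170 GB in tape 1; 84 GB remain.
Put 141 GB in tape 2; 259 GB remain.
Put 172 GB in tape 2; 87 GB remain.
Put 165 GB in tape 3; 235 GB remain.
Put 145 GB in tape 3; 90 GB remain.
Put 162 GB in tape 4; 238 GB remain.
Put 164 GB in tape 4; 74 GB remain.
Put 134 GB in tape 5; 266 GB remain.
Put 171 GB in tape 5; 95 GB remain.
Put 151 GB in tape 6; 249 GB remain.
Put 156 GB in tape 6; 93 GB remain.
Put 139 GB in tape 7; 261 GB remain.
Put 156 GB in tape 7; 105 GB remain.
7 tapes × 400 GB = 2800 GB; used 2172 GB; unused 628 GB.

628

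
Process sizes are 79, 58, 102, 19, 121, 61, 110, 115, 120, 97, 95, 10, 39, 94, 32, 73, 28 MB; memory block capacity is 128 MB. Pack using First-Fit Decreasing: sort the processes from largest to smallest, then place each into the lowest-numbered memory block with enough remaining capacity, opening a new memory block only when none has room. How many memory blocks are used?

11 memory blocks

Sorted descending: 121, 120, 115, 110, 102, 97, 95, 94, 79, 73, 61, 58, 39, 32, 28, 19, 10.
121 MB → memory block 1 (remaining 7 MB)
120 MB → memory block 2 (remaining 8 MB)
115 MB → memory block 3 (remaining 13 MB)
110 MB → memory block 4 (remaining 18 MB)
102 MB → memory block 5 (remaining 26 MB)
97 MB → memory block 6 (remaining 31 MB)
95 MB → memory block 7 (remaining 33 MB)
94 MB → memory block 8 (remaining 34 MB)
79 MB → memory block 9 (remaining 49 MB)
73 MB → memory block 10 (remaining 55 MB)
61 MB → memory block 11 (remaining 67 MB)
58 MB → memory block 11 (remaining 9 MB)
39 MB → memory block 9 (remaining 10 MB)
32 MB → memory block 7 (remaining 1 MB)
28 MB → memory block 6 (remaining 3 MB)
19 MB → memory block 5 (remaining 7 MB)
10 MB → memory block 3 (remaining 3 MB)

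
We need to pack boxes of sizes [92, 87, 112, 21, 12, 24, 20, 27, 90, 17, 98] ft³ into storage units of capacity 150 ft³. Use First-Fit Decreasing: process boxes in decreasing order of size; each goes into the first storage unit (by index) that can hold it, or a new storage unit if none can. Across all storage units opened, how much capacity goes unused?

Sorted descending: 112, 98, 92, 90, 87, 27, 24, 21, 20, 17, 12.
112 ft³ → storage unit 1 (remaining 38 ft³)
98 ft³ → storage unit 2 (remaining 52 ft³)
92 ft³ → storage unit 3 (remaining 58 ft³)
90 ft³ → storage unit 4 (remaining 60 ft³)
87 ft³ → storage unit 5 (remaining 63 ft³)
27 ft³ → storage unit 1 (remaining 11 ft³)
24 ft³ → storage unit 2 (remaining 28 ft³)
21 ft³ → storage unit 2 (remaining 7 ft³)
20 ft³ → storage unit 3 (remaining 38 ft³)
17 ft³ → storage unit 3 (remaining 21 ft³)
12 ft³ → storage unit 3 (remaining 9 ft³)
5 storage units × 150 ft³ = 750 ft³; used 600 ft³; unused 150 ft³.

150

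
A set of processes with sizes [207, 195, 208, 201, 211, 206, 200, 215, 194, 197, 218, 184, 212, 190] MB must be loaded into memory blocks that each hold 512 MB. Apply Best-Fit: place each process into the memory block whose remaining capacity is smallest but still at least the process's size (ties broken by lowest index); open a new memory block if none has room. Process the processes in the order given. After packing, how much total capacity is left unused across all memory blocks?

memory block 1: place 207 MB, 305 MB left
memory block 1: place 195 MB, 110 MB left
memory block 2: place 208 MB, 304 MB left
memory block 2: place 201 MB, 103 MB left
memory block 3: place 211 MB, 301 MB left
memory block 3: place 206 MB, 95 MB left
memory block 4: place 200 MB, 312 MB left
memory block 4: place 215 MB, 97 MB left
memory block 5: place 194 MB, 318 MB left
memory block 5: place 197 MB, 121 MB left
memory block 6: place 218 MB, 294 MB left
memory block 6: place 184 MB, 110 MB left
memory block 7: place 212 MB, 300 MB left
memory block 7: place 190 MB, 110 MB left
7 memory blocks × 512 MB = 3584 MB; used 2838 MB; unused 746 MB.

746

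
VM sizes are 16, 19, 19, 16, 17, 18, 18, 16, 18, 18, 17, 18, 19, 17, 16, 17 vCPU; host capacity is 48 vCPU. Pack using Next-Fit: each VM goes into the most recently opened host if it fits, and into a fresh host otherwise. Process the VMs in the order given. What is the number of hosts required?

16 vCPU → host 1 (remaining 32 vCPU)
19 vCPU → host 1 (remaining 13 vCPU)
19 vCPU → host 2 (remaining 29 vCPU)
16 vCPU → host 2 (remaining 13 vCPU)
17 vCPU → host 3 (remaining 31 vCPU)
18 vCPU → host 3 (remaining 13 vCPU)
18 vCPU → host 4 (remaining 30 vCPU)
16 vCPU → host 4 (remaining 14 vCPU)
18 vCPU → host 5 (remaining 30 vCPU)
18 vCPU → host 5 (remaining 12 vCPU)
17 vCPU → host 6 (remaining 31 vCPU)
18 vCPU → host 6 (remaining 13 vCPU)
19 vCPU → host 7 (remaining 29 vCPU)
17 vCPU → host 7 (remaining 12 vCPU)
16 vCPU → host 8 (remaining 32 vCPU)
17 vCPU → host 8 (remaining 15 vCPU)

8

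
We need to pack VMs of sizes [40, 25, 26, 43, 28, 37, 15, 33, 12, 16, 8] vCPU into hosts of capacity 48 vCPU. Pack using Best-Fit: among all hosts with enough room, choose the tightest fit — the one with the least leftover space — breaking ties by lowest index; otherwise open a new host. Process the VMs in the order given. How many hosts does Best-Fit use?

7

Put 40 vCPU in host 1; 8 vCPU remain.
Put 25 vCPU in host 2; 23 vCPU remain.
Put 26 vCPU in host 3; 22 vCPU remain.
Put 43 vCPU in host 4; 5 vCPU remain.
Put 28 vCPU in host 5; 20 vCPU remain.
Put 37 vCPU in host 6; 11 vCPU remain.
Put 15 vCPU in host 5; 5 vCPU remain.
Put 33 vCPU in host 7; 15 vCPU remain.
Put 12 vCPU in host 7; 3 vCPU remain.
Put 16 vCPU in host 3; 6 vCPU remain.
Put 8 vCPU in host 1; 0 vCPU remain.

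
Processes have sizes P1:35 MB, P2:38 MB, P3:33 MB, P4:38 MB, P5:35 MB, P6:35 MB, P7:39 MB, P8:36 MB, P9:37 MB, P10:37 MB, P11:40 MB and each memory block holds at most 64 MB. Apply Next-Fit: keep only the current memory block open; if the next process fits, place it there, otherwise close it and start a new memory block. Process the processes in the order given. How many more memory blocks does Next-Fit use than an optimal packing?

0

Next-Fit: [35] [38] [33] [38] [35] [35] [39] [36] [37] [37] [40] → 11 memory blocks.
11 processes exceed 32 MB (half the capacity), and no two of those can share a memory block, so at least 11 memory blocks are needed.
So 11 is already optimal.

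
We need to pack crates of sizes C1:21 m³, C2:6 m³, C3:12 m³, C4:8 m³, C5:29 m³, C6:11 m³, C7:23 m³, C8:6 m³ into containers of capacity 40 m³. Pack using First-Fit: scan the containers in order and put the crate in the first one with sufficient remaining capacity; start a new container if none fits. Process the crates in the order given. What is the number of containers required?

3

C1 (21 m³) → container 1 (remaining 19 m³)
C2 (6 m³) → container 1 (remaining 13 m³)
C3 (12 m³) → container 1 (remaining 1 m³)
C4 (8 m³) → container 2 (remaining 32 m³)
C5 (29 m³) → container 2 (remaining 3 m³)
C6 (11 m³) → container 3 (remaining 29 m³)
C7 (23 m³) → container 3 (remaining 6 m³)
C8 (6 m³) → container 3 (remaining 0 m³)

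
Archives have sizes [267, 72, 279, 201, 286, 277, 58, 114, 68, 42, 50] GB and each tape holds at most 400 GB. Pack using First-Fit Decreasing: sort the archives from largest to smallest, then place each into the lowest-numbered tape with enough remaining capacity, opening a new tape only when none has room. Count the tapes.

5

Sorted descending: 286, 279, 277, 267, 201, 114, 72, 68, 58, 50, 42.
Put 286 GB in tape 1; 114 GB remain.
Put 279 GB in tape 2; 121 GB remain.
Put 277 GB in tape 3; 123 GB remain.
Put 267 GB in tape 4; 133 GB remain.
Put 201 GB in tape 5; 199 GB remain.
Put 114 GB in tape 1; 0 GB remain.
Put 72 GB in tape 2; 49 GB remain.
Put 68 GB in tape 3; 55 GB remain.
Put 58 GB in tape 4; 75 GB remain.
Put 50 GB in tape 3; 5 GB remain.
Put 42 GB in tape 2; 7 GB remain.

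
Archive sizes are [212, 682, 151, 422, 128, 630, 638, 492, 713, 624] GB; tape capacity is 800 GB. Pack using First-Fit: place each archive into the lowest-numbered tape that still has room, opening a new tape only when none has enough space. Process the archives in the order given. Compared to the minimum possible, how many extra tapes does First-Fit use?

0

First-Fit: [212,151,422] [682] [128,630] [638] [492] [713] [624] → 7 tapes.
7 archives exceed 400 GB (half the capacity), and no two of those can share a tape, so at least 7 tapes are needed.
So 7 is already optimal.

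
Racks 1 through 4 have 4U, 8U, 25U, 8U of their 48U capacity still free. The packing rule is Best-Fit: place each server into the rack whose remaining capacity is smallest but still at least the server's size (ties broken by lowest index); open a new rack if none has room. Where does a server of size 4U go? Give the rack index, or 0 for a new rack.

1

Racks with room: rack 1 (4U), rack 2 (8U), rack 3 (25U), rack 4 (8U).
Tightest fit is rack 1 with 4U free.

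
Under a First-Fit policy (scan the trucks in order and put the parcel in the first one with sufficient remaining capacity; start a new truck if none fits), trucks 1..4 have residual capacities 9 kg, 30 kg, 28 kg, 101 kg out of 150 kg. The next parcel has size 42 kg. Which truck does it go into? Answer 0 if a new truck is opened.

4

Trucks with room: truck 4 (101 kg).
The first with room is truck 4.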